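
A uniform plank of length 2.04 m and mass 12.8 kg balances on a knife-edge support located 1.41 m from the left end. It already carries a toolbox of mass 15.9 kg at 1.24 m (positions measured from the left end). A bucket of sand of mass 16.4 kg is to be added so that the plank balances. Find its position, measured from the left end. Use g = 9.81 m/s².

Take moments about the knife-edge support (at 1.41 m from the left end).
Beam weight: 12.8 × 9.81 = 125.6 N down at 1.02 m → arm 0.39 m, τ = 125.6 × 0.39 = 48.98 N·m counterclockwise.
Toolbox: 15.9 × 9.81 = 156 N down at 1.24 m → arm 0.17 m, τ = 156 × 0.17 = 26.52 N·m counterclockwise.
Net moment of existing loads = 75.5 N·m counterclockwise.
The bucket of sand weighs 16.4 × 9.81 = 160.9 N and must supply an equal clockwise moment, so its lever arm about the knife-edge support is 75.5 / 160.9 = 0.469 m.
That puts it at 1.41 + 0.469 = 1.88 m from the left end.

x ≈ 1.88 m from the left end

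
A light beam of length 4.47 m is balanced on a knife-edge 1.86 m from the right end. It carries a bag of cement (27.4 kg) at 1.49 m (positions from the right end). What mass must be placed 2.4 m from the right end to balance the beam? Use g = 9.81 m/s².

Taking torques about the knife-edge (at 1.86 m from the right end):
Bag of cement: 27.4 × 9.81 = 268.8 N down at 1.49 m → arm 0.37 m, τ = 268.8 × 0.37 = 99.46 N·m clockwise.
Net moment of known loads = 99.46 N·m clockwise.
An unknown mass m at 2.4 m has arm 0.54 m; its moment is m·g·0.54 counterclockwise.
Στ = 0 ⇒ m × 9.81 × 0.54 = 99.46 ⇒ m = 99.46 / (9.81 × 0.54) = 18.8 kg.

m ≈ 18.8 kg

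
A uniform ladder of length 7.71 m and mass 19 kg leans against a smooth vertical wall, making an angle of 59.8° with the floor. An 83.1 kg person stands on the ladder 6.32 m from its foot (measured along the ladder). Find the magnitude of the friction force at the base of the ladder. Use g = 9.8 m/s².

f ≈ 443 N

About the foot of the ladder:
Ladder weight 19×9.8 = 186.2 N acts at 3.855 m along the ladder; its horizontal arm is 3.855·cos59.8° = 1.939 m → τ = 361 N·m clockwise.
Person: 83.1×9.8 = 814.4 N at 6.32 m → arm 3.179 m → τ = 2589 N·m clockwise.
Wall normal N acts horizontally at the top; its moment arm is the height L sinθ = 7.71·sin59.8° = 6.664 m, counterclockwise.
Στ = 0 ⇒ N × 6.664 = 2950 ⇒ N = 443 N.
ΣFx = 0: friction at the foot balances the wall's push, so f = N_wall = 443 N.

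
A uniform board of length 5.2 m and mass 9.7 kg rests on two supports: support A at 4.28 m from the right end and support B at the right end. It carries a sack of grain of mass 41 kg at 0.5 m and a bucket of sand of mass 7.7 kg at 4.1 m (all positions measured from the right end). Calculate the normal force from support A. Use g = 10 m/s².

Sum moments about support B (its reaction then has zero moment arm).
Beam weight: 9.7 × 10 = 97 N down at 2.6 m → arm 2.6 m, τ = 97 × 2.6 = 252.2 N·m counterclockwise.
Sack of grain: 41 × 10 = 410 N down at 0.5 m → arm 0.5 m, τ = 410 × 0.5 = 205 N·m counterclockwise.
Bucket of sand: 7.7 × 10 = 77 N down at 4.1 m → arm 4.1 m, τ = 77 × 4.1 = 315.7 N·m counterclockwise.
Net load moment about support B = 772.9 N·m counterclockwise.
Reaction R at support A is upward at 4.28 m, arm 4.28 m → moment R × 4.28 clockwise.
Setting net torque to zero: R × 4.28 = 772.9 → R = 181 N.

R_A ≈ 181 N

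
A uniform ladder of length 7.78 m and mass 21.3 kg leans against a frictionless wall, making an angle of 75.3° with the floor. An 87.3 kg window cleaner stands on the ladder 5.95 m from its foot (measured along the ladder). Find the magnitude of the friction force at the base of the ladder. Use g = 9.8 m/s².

Sum moments about the foot of the ladder (the floor normal and friction both act there and drop out).
Ladder weight 21.3×9.8 = 208.7 N acts at 3.89 m along the ladder; its horizontal arm is 3.89·cos75.3° = 0.9871 m → τ = 206 N·m clockwise.
Window cleaner: 87.3×9.8 = 855.5 N at 5.95 m → arm 1.51 m → τ = 1292 N·m clockwise.
Wall normal N acts horizontally at the top; its moment arm is the height L sinθ = 7.78·sin75.3° = 7.525 m, counterclockwise.
Στ = 0 ⇒ N × 7.525 = 1498 ⇒ N = 199 N.
ΣFx = 0: friction at the foot balances the wall's push, so f = N_wall = 199 N.

f ≈ 199 N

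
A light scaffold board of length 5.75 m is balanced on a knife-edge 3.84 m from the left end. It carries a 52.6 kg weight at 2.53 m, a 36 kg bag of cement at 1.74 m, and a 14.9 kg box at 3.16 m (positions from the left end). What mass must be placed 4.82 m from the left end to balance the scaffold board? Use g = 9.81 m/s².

About the knife-edge (at 3.84 m from the left end):
Weight: 52.6 × 9.81 = 516 N down at 2.53 m → arm 1.31 m, τ = 516 × 1.31 = 676 N·m counterclockwise.
Bag of cement: 36 × 9.81 = 353.2 N down at 1.74 m → arm 2.1 m, τ = 353.2 × 2.1 = 741.7 N·m counterclockwise.
Box: 14.9 × 9.81 = 146.2 N down at 3.16 m → arm 0.68 m, τ = 146.2 × 0.68 = 99.42 N·m counterclockwise.
Net moment of known loads = 1517 N·m counterclockwise.
An unknown mass m at 4.82 m has arm 0.98 m; its moment is m·g·0.98 clockwise.
Balancing moments: m × 9.81 × 0.98 = 1517, giving m = 1517 / (9.81 × 0.98) = 158 kg.

m ≈ 158 kg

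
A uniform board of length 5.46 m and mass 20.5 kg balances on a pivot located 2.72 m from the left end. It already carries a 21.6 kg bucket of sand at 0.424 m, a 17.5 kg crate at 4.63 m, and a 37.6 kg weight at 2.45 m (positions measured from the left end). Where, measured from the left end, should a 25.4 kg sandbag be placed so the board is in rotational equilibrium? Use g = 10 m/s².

Taking torques about the pivot (at 2.72 m from the left end):
Beam weight: 20.5 × 10 = 205 N down at 2.73 m → arm 0.01 m, τ = 205 × 0.01 = 2.05 N·m clockwise.
Bucket of sand: 21.6 × 10 = 216 N down at 0.424 m → arm 2.296 m, τ = 216 × 2.296 = 495.9 N·m counterclockwise.
Crate: 17.5 × 10 = 175 N down at 4.63 m → arm 1.91 m, τ = 175 × 1.91 = 334.2 N·m clockwise.
Weight: 37.6 × 10 = 376 N down at 2.45 m → arm 0.27 m, τ = 376 × 0.27 = 101.5 N·m counterclockwise.
Net moment of existing loads = 261.1 N·m counterclockwise.
The sandbag weighs 25.4 × 10 = 254 N and must supply an equal clockwise moment, so its lever arm about the pivot is 261.1 / 254 = 1.03 m.
That puts it at 2.72 + 1.03 = 3.75 m from the left end.

x ≈ 3.75 m from the left end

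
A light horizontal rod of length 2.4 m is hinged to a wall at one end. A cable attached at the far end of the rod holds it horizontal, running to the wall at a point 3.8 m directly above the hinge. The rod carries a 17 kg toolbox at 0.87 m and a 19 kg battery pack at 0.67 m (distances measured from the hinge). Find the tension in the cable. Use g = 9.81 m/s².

T ≈ 133 N

Taking torques about the hinge:
Toolbox: 17 × 9.81 = 166.8 N down at 0.87 m → arm 0.87 m, τ = 166.8 × 0.87 = 145.1 N·m clockwise.
Battery pack: 19 × 9.81 = 186.4 N down at 0.67 m → arm 0.67 m, τ = 186.4 × 0.67 = 124.9 N·m clockwise.
Total clockwise load moment = 270 N·m.
The cable tension T acts at 2.4 m; only its component perpendicular to the rod, T sinθ, produces torque. sinθ = h/√(h²+d²) = 3.8/√(3.8²+2.4²) = 0.8455.
Setting net torque to zero: T × 2.4 × 0.8455 = 270 → T = 270 / 2.029 = 133 N.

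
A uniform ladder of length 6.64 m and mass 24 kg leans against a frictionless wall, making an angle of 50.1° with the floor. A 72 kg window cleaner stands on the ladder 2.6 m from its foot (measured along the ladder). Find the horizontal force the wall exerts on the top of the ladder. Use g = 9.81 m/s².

Sum moments about the foot of the ladder (the floor normal and friction both act there and drop out).
Ladder weight 24×9.81 = 235.4 N acts at 3.32 m along the ladder; its horizontal arm is 3.32·cos50.1° = 2.13 m → τ = 501.4 N·m clockwise.
Window cleaner: 72×9.81 = 706.3 N at 2.6 m → arm 1.668 m → τ = 1178 N·m clockwise.
Wall normal N acts horizontally at the top; its moment arm is the height L sinθ = 6.64·sin50.1° = 5.094 m, counterclockwise.
For rotational equilibrium, N × 5.094 = 1679, so N = 330 N.

N_wall ≈ 330 N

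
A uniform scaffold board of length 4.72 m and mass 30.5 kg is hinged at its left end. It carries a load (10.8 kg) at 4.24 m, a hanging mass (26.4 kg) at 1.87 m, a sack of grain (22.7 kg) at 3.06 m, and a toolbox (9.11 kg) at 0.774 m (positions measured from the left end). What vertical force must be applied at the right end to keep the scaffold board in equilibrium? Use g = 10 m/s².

Take moments about the left end.
Beam weight: 30.5 × 10 = 305 N down at 2.36 m → arm 2.36 m, τ = 305 × 2.36 = 719.8 N·m clockwise.
Load: 10.8 × 10 = 108 N down at 4.24 m → arm 4.24 m, τ = 108 × 4.24 = 457.9 N·m clockwise.
Hanging mass: 26.4 × 10 = 264 N down at 1.87 m → arm 1.87 m, τ = 264 × 1.87 = 493.7 N·m clockwise.
Sack of grain: 22.7 × 10 = 227 N down at 3.06 m → arm 3.06 m, τ = 227 × 3.06 = 694.6 N·m clockwise.
Toolbox: 9.11 × 10 = 91.1 N down at 0.774 m → arm 0.774 m, τ = 91.1 × 0.774 = 70.51 N·m clockwise.
Net moment of the loads = 2437 N·m clockwise.
The upward force F acts at the right end, arm 4.72 m, giving F × 4.72 counterclockwise.
Setting net torque to zero: F × 4.72 = 2437 → F = 2437 / 4.72 = 516 N.

F ≈ 516 N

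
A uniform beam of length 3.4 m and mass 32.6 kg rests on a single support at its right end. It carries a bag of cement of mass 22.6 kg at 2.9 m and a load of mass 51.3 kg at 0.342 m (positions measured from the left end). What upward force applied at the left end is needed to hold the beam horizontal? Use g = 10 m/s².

Taking torques about the right end:
Beam weight: 32.6 × 10 = 326 N down at 1.7 m → arm 1.7 m, τ = 326 × 1.7 = 554.2 N·m counterclockwise.
Bag of cement: 22.6 × 10 = 226 N down at 2.9 m → arm 0.5 m, τ = 226 × 0.5 = 113 N·m counterclockwise.
Load: 51.3 × 10 = 513 N down at 0.342 m → arm 3.058 m, τ = 513 × 3.058 = 1569 N·m counterclockwise.
Net moment of the loads = 2236 N·m counterclockwise.
The upward force F acts at the left end, arm 3.4 m, giving F × 3.4 clockwise.
For rotational equilibrium, F × 3.4 = 2236, so F = 2236 / 3.4 = 658 N.

F ≈ 658 N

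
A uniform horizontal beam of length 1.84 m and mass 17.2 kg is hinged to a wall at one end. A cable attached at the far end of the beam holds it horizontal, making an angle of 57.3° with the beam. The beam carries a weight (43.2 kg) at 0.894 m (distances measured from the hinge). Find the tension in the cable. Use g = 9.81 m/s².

About the hinge:
Beam weight: 17.2 × 9.81 = 168.7 N down at 0.92 m → arm 0.92 m, τ = 168.7 × 0.92 = 155.2 N·m clockwise.
Weight: 43.2 × 9.81 = 423.8 N down at 0.894 m → arm 0.894 m, τ = 423.8 × 0.894 = 378.9 N·m clockwise.
Total clockwise load moment = 534.1 N·m.
The cable tension T acts at 1.84 m; only its component perpendicular to the beam, T sinθ, produces torque. sin 57.3° = 0.8415.
Balancing moments: T × 1.84 × 0.8415 = 534.1, giving T = 534.1 / 1.548 = 345 N.

T ≈ 345 N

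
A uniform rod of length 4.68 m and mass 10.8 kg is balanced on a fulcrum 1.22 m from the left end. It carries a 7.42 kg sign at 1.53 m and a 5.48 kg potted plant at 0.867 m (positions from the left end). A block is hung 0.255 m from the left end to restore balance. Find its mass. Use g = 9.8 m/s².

m ≈ 12.9 kg

Taking torques about the fulcrum (at 1.22 m from the left end):
Beam weight: 10.8 × 9.8 = 105.8 N down at 2.34 m → arm 1.12 m, τ = 105.8 × 1.12 = 118.5 N·m clockwise.
Sign: 7.42 × 9.8 = 72.72 N down at 1.53 m → arm 0.31 m, τ = 72.72 × 0.31 = 22.54 N·m clockwise.
Potted plant: 5.48 × 9.8 = 53.7 N down at 0.867 m → arm 0.353 m, τ = 53.7 × 0.353 = 18.96 N·m counterclockwise.
Net moment of known loads = 122.1 N·m clockwise.
An unknown mass m at 0.255 m has arm 0.965 m; its moment is m·g·0.965 counterclockwise.
Balancing moments: m × 9.8 × 0.965 = 122.1, giving m = 122.1 / (9.8 × 0.965) = 12.9 kg.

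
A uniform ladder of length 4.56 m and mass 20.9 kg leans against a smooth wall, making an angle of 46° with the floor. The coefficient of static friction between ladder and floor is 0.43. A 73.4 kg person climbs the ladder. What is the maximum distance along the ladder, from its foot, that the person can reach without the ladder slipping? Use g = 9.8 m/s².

Taking torques about the foot of the ladder:
Ladder weight 20.9×9.8 = 204.8 N acts at 2.28 m along the ladder; its horizontal arm is 2.28·cos46° = 1.584 m → τ = 324.4 N·m clockwise.
Person weight 73.4×9.8 = 719.3 N at distance d → arm d·cos46° → τ = 719.3·d·0.6947 clockwise.
Wall normal N at the top has arm L sinθ = 3.28 m counterclockwise, so Στ = 0 gives N·3.28 = 324.4 + 499.7·d.
ΣFy = 0 ⇒ N_floor = 924.1 N, so the maximum friction is μ_s·N_floor = 0.43×924.1 = 397.4 N. ΣFx = 0 ⇒ N_wall = f, so at the slipping point N = 397.4 N.
Substituting: 397.4×3.28 = 324.4 + 499.7·d ⇒ d = (1303 − 324.4) / 499.7 = 1.96 m.

d ≈ 1.96 m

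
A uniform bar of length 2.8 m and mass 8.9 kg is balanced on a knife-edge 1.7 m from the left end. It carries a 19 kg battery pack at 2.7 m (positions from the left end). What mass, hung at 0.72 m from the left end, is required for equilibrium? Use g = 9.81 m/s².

Choose the knife-edge (at 1.7 m from the left end) as the axis so the support reaction has zero arm there.
Beam weight: 8.9 × 9.81 = 87.31 N down at 1.4 m → arm 0.3 m, τ = 87.31 × 0.3 = 26.19 N·m counterclockwise.
Battery pack: 19 × 9.81 = 186.4 N down at 2.7 m → arm 1 m, τ = 186.4 × 1 = 186.4 N·m clockwise.
Net moment of known loads = 160.2 N·m clockwise.
An unknown mass m at 0.72 m has arm 0.98 m; its moment is m·g·0.98 counterclockwise.
For rotational equilibrium, m × 9.81 × 0.98 = 160.2, so m = 160.2 / (9.81 × 0.98) = 16.7 kg.

m ≈ 16.7 kg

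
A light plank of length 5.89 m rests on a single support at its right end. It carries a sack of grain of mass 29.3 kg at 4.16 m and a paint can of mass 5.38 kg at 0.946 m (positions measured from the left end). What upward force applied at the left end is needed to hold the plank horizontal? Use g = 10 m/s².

F ≈ 131 N

Sum moments about the right end (the unknown pivot reaction has zero arm there).
Sack of grain: 29.3 × 10 = 293 N down at 4.16 m → arm 1.73 m, τ = 293 × 1.73 = 506.9 N·m counterclockwise.
Paint can: 5.38 × 10 = 53.8 N down at 0.946 m → arm 4.944 m, τ = 53.8 × 4.944 = 266 N·m counterclockwise.
Net moment of the loads = 772.9 N·m counterclockwise.
The upward force F acts at the left end, arm 5.89 m, giving F × 5.89 clockwise.
Balancing moments: F × 5.89 = 772.9, giving F = 772.9 / 5.89 = 131 N.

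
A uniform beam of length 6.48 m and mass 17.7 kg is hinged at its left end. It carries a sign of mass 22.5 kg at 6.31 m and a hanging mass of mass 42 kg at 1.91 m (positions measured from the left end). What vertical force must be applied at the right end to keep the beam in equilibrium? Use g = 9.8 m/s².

F ≈ 423 N

Sum moments about the left end (the unknown pivot reaction has zero arm there).
Beam weight: 17.7 × 9.8 = 173.5 N down at 3.24 m → arm 3.24 m, τ = 173.5 × 3.24 = 562.1 N·m clockwise.
Sign: 22.5 × 9.8 = 220.5 N down at 6.31 m → arm 6.31 m, τ = 220.5 × 6.31 = 1391 N·m clockwise.
Hanging mass: 42 × 9.8 = 411.6 N down at 1.91 m → arm 1.91 m, τ = 411.6 × 1.91 = 786.2 N·m clockwise.
Net moment of the loads = 2739 N·m clockwise.
The upward force F acts at the right end, arm 6.48 m, giving F × 6.48 counterclockwise.
Στ = 0 ⇒ F × 6.48 = 2739 ⇒ F = 2739 / 6.48 = 423 N.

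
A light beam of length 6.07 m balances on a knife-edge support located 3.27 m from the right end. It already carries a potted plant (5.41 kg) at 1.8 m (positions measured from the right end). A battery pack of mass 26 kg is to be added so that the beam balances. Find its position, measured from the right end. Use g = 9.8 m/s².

Take moments about the knife-edge support (at 3.27 m from the right end).
Potted plant: 5.41 × 9.8 = 53.02 N down at 1.8 m → arm 1.47 m, τ = 53.02 × 1.47 = 77.94 N·m clockwise.
Net moment of existing loads = 77.94 N·m clockwise.
The battery pack weighs 26 × 9.8 = 254.8 N and must supply an equal counterclockwise moment, so its lever arm about the knife-edge support is 77.94 / 254.8 = 0.306 m.
That puts it at 3.27 + 0.306 = 3.58 m from the right end.

x ≈ 3.58 m from the right end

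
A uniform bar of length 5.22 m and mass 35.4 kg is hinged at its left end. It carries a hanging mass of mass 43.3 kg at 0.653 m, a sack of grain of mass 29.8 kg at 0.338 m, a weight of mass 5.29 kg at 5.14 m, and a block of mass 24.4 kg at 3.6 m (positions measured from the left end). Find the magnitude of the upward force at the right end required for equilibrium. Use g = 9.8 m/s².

F ≈ 461 N

Take moments about the left end.
Beam weight: 35.4 × 9.8 = 346.9 N down at 2.61 m → arm 2.61 m, τ = 346.9 × 2.61 = 905.4 N·m clockwise.
Hanging mass: 43.3 × 9.8 = 424.3 N down at 0.653 m → arm 0.653 m, τ = 424.3 × 0.653 = 277.1 N·m clockwise.
Sack of grain: 29.8 × 9.8 = 292 N down at 0.338 m → arm 0.338 m, τ = 292 × 0.338 = 98.7 N·m clockwise.
Weight: 5.29 × 9.8 = 51.84 N down at 5.14 m → arm 5.14 m, τ = 51.84 × 5.14 = 266.5 N·m clockwise.
Block: 24.4 × 9.8 = 239.1 N down at 3.6 m → arm 3.6 m, τ = 239.1 × 3.6 = 860.8 N·m clockwise.
Net moment of the loads = 2408 N·m clockwise.
The upward force F acts at the right end, arm 5.22 m, giving F × 5.22 counterclockwise.
Στ = 0 ⇒ F × 5.22 = 2408 ⇒ F = 2408 / 5.22 = 461 N.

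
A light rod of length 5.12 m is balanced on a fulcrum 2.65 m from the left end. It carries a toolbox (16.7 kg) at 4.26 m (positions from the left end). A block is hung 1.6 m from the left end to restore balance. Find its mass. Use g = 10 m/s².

Taking torques about the fulcrum (at 2.65 m from the left end):
Toolbox: 16.7 × 10 = 167 N down at 4.26 m → arm 1.61 m, τ = 167 × 1.61 = 268.9 N·m clockwise.
Net moment of known loads = 268.9 N·m clockwise.
An unknown mass m at 1.6 m has arm 1.05 m; its moment is m·g·1.05 counterclockwise.
Setting net torque to zero: m × 10 × 1.05 = 268.9 → m = 268.9 / (10 × 1.05) = 25.6 kg.

m ≈ 25.6 kg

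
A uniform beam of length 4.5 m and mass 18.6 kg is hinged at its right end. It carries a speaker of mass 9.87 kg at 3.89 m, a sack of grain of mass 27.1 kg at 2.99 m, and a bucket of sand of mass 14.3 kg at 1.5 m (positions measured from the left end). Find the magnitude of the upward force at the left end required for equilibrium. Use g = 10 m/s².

Taking torques about the right end:
Beam weight: 18.6 × 10 = 186 N down at 2.25 m → arm 2.25 m, τ = 186 × 2.25 = 418.5 N·m counterclockwise.
Speaker: 9.87 × 10 = 98.7 N down at 3.89 m → arm 0.61 m, τ = 98.7 × 0.61 = 60.21 N·m counterclockwise.
Sack of grain: 27.1 × 10 = 271 N down at 2.99 m → arm 1.51 m, τ = 271 × 1.51 = 409.2 N·m counterclockwise.
Bucket of sand: 14.3 × 10 = 143 N down at 1.5 m → arm 3 m, τ = 143 × 3 = 429 N·m counterclockwise.
Net moment of the loads = 1317 N·m counterclockwise.
The upward force F acts at the left end, arm 4.5 m, giving F × 4.5 clockwise.
Balancing moments: F × 4.5 = 1317, giving F = 1317 / 4.5 = 293 N.

F ≈ 293 N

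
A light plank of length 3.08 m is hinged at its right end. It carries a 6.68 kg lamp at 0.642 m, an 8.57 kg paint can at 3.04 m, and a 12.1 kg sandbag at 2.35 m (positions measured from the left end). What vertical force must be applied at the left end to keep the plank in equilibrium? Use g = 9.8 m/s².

Choose the right end as the axis so the unknown pivot reaction has zero arm there.
Lamp: 6.68 × 9.8 = 65.46 N down at 0.642 m → arm 2.438 m, τ = 65.46 × 2.438 = 159.6 N·m counterclockwise.
Paint can: 8.57 × 9.8 = 83.99 N down at 3.04 m → arm 0.04 m, τ = 83.99 × 0.04 = 3.36 N·m counterclockwise.
Sandbag: 12.1 × 9.8 = 118.6 N down at 2.35 m → arm 0.73 m, τ = 118.6 × 0.73 = 86.58 N·m counterclockwise.
Net moment of the loads = 249.5 N·m counterclockwise.
The upward force F acts at the left end, arm 3.08 m, giving F × 3.08 clockwise.
For rotational equilibrium, F × 3.08 = 249.5, so F = 249.5 / 3.08 = 81 N.

F ≈ 81 N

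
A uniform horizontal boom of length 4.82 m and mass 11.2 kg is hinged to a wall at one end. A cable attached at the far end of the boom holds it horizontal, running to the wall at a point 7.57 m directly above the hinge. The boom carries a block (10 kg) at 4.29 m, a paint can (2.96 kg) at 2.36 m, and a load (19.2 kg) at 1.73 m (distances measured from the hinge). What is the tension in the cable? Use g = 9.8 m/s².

About the hinge:
Beam weight: 11.2 × 9.8 = 109.8 N down at 2.41 m → arm 2.41 m, τ = 109.8 × 2.41 = 264.6 N·m clockwise.
Block: 10 × 9.8 = 98 N down at 4.29 m → arm 4.29 m, τ = 98 × 4.29 = 420.4 N·m clockwise.
Paint can: 2.96 × 9.8 = 29.01 N down at 2.36 m → arm 2.36 m, τ = 29.01 × 2.36 = 68.46 N·m clockwise.
Load: 19.2 × 9.8 = 188.2 N down at 1.73 m → arm 1.73 m, τ = 188.2 × 1.73 = 325.6 N·m clockwise.
Total clockwise load moment = 1079 N·m.
The cable tension T acts at 4.82 m; only its component perpendicular to the boom, T sinθ, produces torque. sinθ = h/√(h²+d²) = 7.57/√(7.57²+4.82²) = 0.8435.
Balancing moments: T × 4.82 × 0.8435 = 1079, giving T = 1079 / 4.066 = 265 N.

T ≈ 265 N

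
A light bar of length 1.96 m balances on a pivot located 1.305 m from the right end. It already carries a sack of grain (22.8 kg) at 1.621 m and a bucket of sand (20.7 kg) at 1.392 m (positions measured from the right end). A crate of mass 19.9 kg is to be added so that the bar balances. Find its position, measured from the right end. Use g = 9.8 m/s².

x ≈ 0.852 m from the right end

Sum moments about the pivot (at 1.305 m from the right end) (the support reaction has zero arm there).
Sack of grain: 22.8 × 9.8 = 223.4 N down at 1.621 m → arm 0.316 m, τ = 223.4 × 0.316 = 70.59 N·m counterclockwise.
Bucket of sand: 20.7 × 9.8 = 202.9 N down at 1.392 m → arm 0.087 m, τ = 202.9 × 0.087 = 17.65 N·m counterclockwise.
Net moment of existing loads = 88.24 N·m counterclockwise.
The crate weighs 19.9 × 9.8 = 195 N and must supply an equal clockwise moment, so its lever arm about the pivot is 88.24 / 195 = 0.453 m.
That puts it at 1.305 − 0.453 = 0.852 m from the right end.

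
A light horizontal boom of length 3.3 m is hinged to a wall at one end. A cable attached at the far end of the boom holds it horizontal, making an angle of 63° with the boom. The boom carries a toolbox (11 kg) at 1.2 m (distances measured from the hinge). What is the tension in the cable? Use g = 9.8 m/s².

T ≈ 44 N

Sum moments about the hinge (the unknown hinge reaction has zero arm there).
Toolbox: 11 × 9.8 = 107.8 N down at 1.2 m → arm 1.2 m, τ = 107.8 × 1.2 = 129.4 N·m clockwise.
Total clockwise load moment = 129.4 N·m.
The cable tension T acts at 3.3 m; only its component perpendicular to the boom, T sinθ, produces torque. sin 63° = 0.891.
For rotational equilibrium, T × 3.3 × 0.891 = 129.4, so T = 129.4 / 2.94 = 44 N.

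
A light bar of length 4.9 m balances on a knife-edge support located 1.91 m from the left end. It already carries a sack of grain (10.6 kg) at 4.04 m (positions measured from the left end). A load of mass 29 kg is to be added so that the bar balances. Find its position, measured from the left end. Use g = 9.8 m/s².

x ≈ 1.13 m from the left end

Choose the knife-edge support (at 1.91 m from the left end) as the axis so the support reaction has zero arm there.
Sack of grain: 10.6 × 9.8 = 103.9 N down at 4.04 m → arm 2.13 m, τ = 103.9 × 2.13 = 221.3 N·m clockwise.
Net moment of existing loads = 221.3 N·m clockwise.
The load weighs 29 × 9.8 = 284.2 N and must supply an equal counterclockwise moment, so its lever arm about the knife-edge support is 221.3 / 284.2 = 0.779 m.
That puts it at 1.91 − 0.779 = 1.13 m from the left end.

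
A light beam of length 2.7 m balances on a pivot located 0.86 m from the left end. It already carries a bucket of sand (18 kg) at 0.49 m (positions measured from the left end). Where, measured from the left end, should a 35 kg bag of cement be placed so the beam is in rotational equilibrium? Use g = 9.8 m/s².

x ≈ 1.05 m from the left end

About the pivot (at 0.86 m from the left end):
Bucket of sand: 18 × 9.8 = 176.4 N down at 0.49 m → arm 0.37 m, τ = 176.4 × 0.37 = 65.27 N·m counterclockwise.
Net moment of existing loads = 65.27 N·m counterclockwise.
The bag of cement weighs 35 × 9.8 = 343 N and must supply an equal clockwise moment, so its lever arm about the pivot is 65.27 / 343 = 0.19 m.
That puts it at 0.86 + 0.19 = 1.05 m from the left end.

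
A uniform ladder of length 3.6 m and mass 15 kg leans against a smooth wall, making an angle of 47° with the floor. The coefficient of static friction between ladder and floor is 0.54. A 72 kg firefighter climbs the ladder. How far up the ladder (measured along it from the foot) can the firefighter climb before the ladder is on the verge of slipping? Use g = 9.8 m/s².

d ≈ 2.14 m

Take moments about the foot of the ladder.
Ladder weight 15×9.8 = 147 N acts at 1.8 m along the ladder; its horizontal arm is 1.8·cos47° = 1.228 m → τ = 180.5 N·m clockwise.
Firefighter weight 72×9.8 = 705.6 N at distance d → arm d·cos47° → τ = 705.6·d·0.682 clockwise.
Wall normal N at the top has arm L sinθ = 2.633 m counterclockwise, so Στ = 0 gives N·2.633 = 180.5 + 481.2·d.
ΣFy = 0 ⇒ N_floor = 852.6 N, so the maximum friction is μ_s·N_floor = 0.54×852.6 = 460.4 N. ΣFx = 0 ⇒ N_wall = f, so at the slipping point N = 460.4 N.
Substituting: 460.4×2.633 = 180.5 + 481.2·d ⇒ d = (1212 − 180.5) / 481.2 = 2.14 m.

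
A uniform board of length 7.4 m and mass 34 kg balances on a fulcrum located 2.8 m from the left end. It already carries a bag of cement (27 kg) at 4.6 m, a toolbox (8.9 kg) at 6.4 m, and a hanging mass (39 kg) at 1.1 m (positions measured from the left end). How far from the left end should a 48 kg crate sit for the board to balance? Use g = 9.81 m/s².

x ≈ 1.86 m from the left end

Sum moments about the fulcrum (at 2.8 m from the left end) (the support reaction has zero arm there).
Beam weight: 34 × 9.81 = 333.5 N down at 3.7 m → arm 0.9 m, τ = 333.5 × 0.9 = 300.2 N·m clockwise.
Bag of cement: 27 × 9.81 = 264.9 N down at 4.6 m → arm 1.8 m, τ = 264.9 × 1.8 = 476.8 N·m clockwise.
Toolbox: 8.9 × 9.81 = 87.31 N down at 6.4 m → arm 3.6 m, τ = 87.31 × 3.6 = 314.3 N·m clockwise.
Hanging mass: 39 × 9.81 = 382.6 N down at 1.1 m → arm 1.7 m, τ = 382.6 × 1.7 = 650.4 N·m counterclockwise.
Net moment of existing loads = 440.9 N·m clockwise.
The crate weighs 48 × 9.81 = 470.9 N and must supply an equal counterclockwise moment, so its lever arm about the fulcrum is 440.9 / 470.9 = 0.936 m.
That puts it at 2.8 − 0.936 = 1.86 m from the left end.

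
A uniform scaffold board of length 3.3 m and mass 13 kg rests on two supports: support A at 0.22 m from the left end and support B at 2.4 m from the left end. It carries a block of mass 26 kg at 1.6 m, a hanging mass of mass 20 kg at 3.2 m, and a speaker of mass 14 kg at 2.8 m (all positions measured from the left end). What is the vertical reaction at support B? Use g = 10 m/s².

R_B ≈ 689 N

Choose support A as the axis so its reaction then has zero moment arm.
Beam weight: 13 × 10 = 130 N down at 1.65 m → arm 1.43 m, τ = 130 × 1.43 = 185.9 N·m clockwise.
Block: 26 × 10 = 260 N down at 1.6 m → arm 1.38 m, τ = 260 × 1.38 = 358.8 N·m clockwise.
Hanging mass: 20 × 10 = 200 N down at 3.2 m → arm 2.98 m, τ = 200 × 2.98 = 596 N·m clockwise.
Speaker: 14 × 10 = 140 N down at 2.8 m → arm 2.58 m, τ = 140 × 2.58 = 361.2 N·m clockwise.
Net load moment about support A = 1502 N·m clockwise.
Reaction R at support B is upward at 2.4 m, arm 2.18 m → moment R × 2.18 counterclockwise.
For rotational equilibrium, R × 2.18 = 1502, so R = 689 N.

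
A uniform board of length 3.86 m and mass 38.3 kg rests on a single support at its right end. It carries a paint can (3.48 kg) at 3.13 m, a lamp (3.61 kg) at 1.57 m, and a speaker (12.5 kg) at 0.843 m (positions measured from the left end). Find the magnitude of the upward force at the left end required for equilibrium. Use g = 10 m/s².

F ≈ 317 N

About the right end:
Beam weight: 38.3 × 10 = 383 N down at 1.93 m → arm 1.93 m, τ = 383 × 1.93 = 739.2 N·m counterclockwise.
Paint can: 3.48 × 10 = 34.8 N down at 3.13 m → arm 0.73 m, τ = 34.8 × 0.73 = 25.4 N·m counterclockwise.
Lamp: 3.61 × 10 = 36.1 N down at 1.57 m → arm 2.29 m, τ = 36.1 × 2.29 = 82.67 N·m counterclockwise.
Speaker: 12.5 × 10 = 125 N down at 0.843 m → arm 3.017 m, τ = 125 × 3.017 = 377.1 N·m counterclockwise.
Net moment of the loads = 1224 N·m counterclockwise.
The upward force F acts at the left end, arm 3.86 m, giving F × 3.86 clockwise.
Στ = 0 ⇒ F × 3.86 = 1224 ⇒ F = 1224 / 3.86 = 317 N.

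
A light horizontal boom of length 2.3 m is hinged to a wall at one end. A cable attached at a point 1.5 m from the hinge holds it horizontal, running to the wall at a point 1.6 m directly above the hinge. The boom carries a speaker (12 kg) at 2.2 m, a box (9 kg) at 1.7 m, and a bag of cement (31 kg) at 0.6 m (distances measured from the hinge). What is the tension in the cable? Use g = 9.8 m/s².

T ≈ 540 N

Sum moments about the hinge (the unknown hinge reaction has zero arm there).
Speaker: 12 × 9.8 = 117.6 N down at 2.2 m → arm 2.2 m, τ = 117.6 × 2.2 = 258.7 N·m clockwise.
Box: 9 × 9.8 = 88.2 N down at 1.7 m → arm 1.7 m, τ = 88.2 × 1.7 = 149.9 N·m clockwise.
Bag of cement: 31 × 9.8 = 303.8 N down at 0.6 m → arm 0.6 m, τ = 303.8 × 0.6 = 182.3 N·m clockwise.
Total clockwise load moment = 590.9 N·m.
The cable tension T acts at 1.5 m; only its component perpendicular to the boom, T sinθ, produces torque. sinθ = h/√(h²+d²) = 1.6/√(1.6²+1.5²) = 0.7295.
For rotational equilibrium, T × 1.5 × 0.7295 = 590.9, so T = 590.9 / 1.094 = 540 N.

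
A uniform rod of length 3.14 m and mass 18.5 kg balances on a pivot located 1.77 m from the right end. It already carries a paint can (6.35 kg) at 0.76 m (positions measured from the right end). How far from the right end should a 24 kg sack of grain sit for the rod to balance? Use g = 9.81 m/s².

Taking torques about the pivot (at 1.77 m from the right end):
Beam weight: 18.5 × 9.81 = 181.5 N down at 1.57 m → arm 0.2 m, τ = 181.5 × 0.2 = 36.3 N·m clockwise.
Paint can: 6.35 × 9.81 = 62.29 N down at 0.76 m → arm 1.01 m, τ = 62.29 × 1.01 = 62.91 N·m clockwise.
Net moment of existing loads = 99.21 N·m clockwise.
The sack of grain weighs 24 × 9.81 = 235.4 N and must supply an equal counterclockwise moment, so its lever arm about the pivot is 99.21 / 235.4 = 0.421 m.
That puts it at 1.77 + 0.421 = 2.19 m from the right end.

x ≈ 2.19 m from the right end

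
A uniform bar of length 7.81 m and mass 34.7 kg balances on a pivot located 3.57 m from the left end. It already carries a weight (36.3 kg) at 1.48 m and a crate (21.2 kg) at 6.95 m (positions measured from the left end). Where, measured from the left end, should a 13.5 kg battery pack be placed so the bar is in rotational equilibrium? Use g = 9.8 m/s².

Take moments about the pivot (at 3.57 m from the left end).
Beam weight: 34.7 × 9.8 = 340.1 N down at 3.905 m → arm 0.335 m, τ = 340.1 × 0.335 = 113.9 N·m clockwise.
Weight: 36.3 × 9.8 = 355.7 N down at 1.48 m → arm 2.09 m, τ = 355.7 × 2.09 = 743.4 N·m counterclockwise.
Crate: 21.2 × 9.8 = 207.8 N down at 6.95 m → arm 3.38 m, τ = 207.8 × 3.38 = 702.4 N·m clockwise.
Net moment of existing loads = 72.9 N·m clockwise.
The battery pack weighs 13.5 × 9.8 = 132.3 N and must supply an equal counterclockwise moment, so its lever arm about the pivot is 72.9 / 132.3 = 0.551 m.
That puts it at 3.57 − 0.551 = 3.02 m from the left end.

x ≈ 3.02 m from the left end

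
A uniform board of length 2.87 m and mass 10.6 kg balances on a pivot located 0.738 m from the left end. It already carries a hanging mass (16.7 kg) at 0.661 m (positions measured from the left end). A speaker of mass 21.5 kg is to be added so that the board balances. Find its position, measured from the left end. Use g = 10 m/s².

About the pivot (at 0.738 m from the left end):
Beam weight: 10.6 × 10 = 106 N down at 1.435 m → arm 0.697 m, τ = 106 × 0.697 = 73.88 N·m clockwise.
Hanging mass: 16.7 × 10 = 167 N down at 0.661 m → arm 0.077 m, τ = 167 × 0.077 = 12.86 N·m counterclockwise.
Net moment of existing loads = 61.02 N·m clockwise.
The speaker weighs 21.5 × 10 = 215 N and must supply an equal counterclockwise moment, so its lever arm about the pivot is 61.02 / 215 = 0.284 m.
That puts it at 0.738 − 0.284 = 0.454 m from the left end.

x ≈ 0.454 m from the left end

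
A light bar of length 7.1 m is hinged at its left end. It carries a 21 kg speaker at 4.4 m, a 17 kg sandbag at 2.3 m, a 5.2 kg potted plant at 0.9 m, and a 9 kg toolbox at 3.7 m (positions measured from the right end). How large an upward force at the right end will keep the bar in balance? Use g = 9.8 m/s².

F ≈ 278 N

Choose the left end as the axis so the unknown pivot reaction has zero arm there.
Speaker: 21 × 9.8 = 205.8 N down at 4.4 m → arm 2.7 m, τ = 205.8 × 2.7 = 555.7 N·m clockwise.
Sandbag: 17 × 9.8 = 166.6 N down at 2.3 m → arm 4.8 m, τ = 166.6 × 4.8 = 799.7 N·m clockwise.
Potted plant: 5.2 × 9.8 = 50.96 N down at 0.9 m → arm 6.2 m, τ = 50.96 × 6.2 = 316 N·m clockwise.
Toolbox: 9 × 9.8 = 88.2 N down at 3.7 m → arm 3.4 m, τ = 88.2 × 3.4 = 299.9 N·m clockwise.
Net moment of the loads = 1971 N·m clockwise.
The upward force F acts at the right end, arm 7.1 m, giving F × 7.1 counterclockwise.
Balancing moments: F × 7.1 = 1971, giving F = 1971 / 7.1 = 278 N.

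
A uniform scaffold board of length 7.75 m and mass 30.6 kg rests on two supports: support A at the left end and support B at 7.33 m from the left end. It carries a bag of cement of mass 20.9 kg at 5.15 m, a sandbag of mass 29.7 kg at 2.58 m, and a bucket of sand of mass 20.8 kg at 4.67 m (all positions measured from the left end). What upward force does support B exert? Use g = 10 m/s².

Taking torques about support A:
Beam weight: 30.6 × 10 = 306 N down at 3.875 m → arm 3.875 m, τ = 306 × 3.875 = 1186 N·m clockwise.
Bag of cement: 20.9 × 10 = 209 N down at 5.15 m → arm 5.15 m, τ = 209 × 5.15 = 1076 N·m clockwise.
Sandbag: 29.7 × 10 = 297 N down at 2.58 m → arm 2.58 m, τ = 297 × 2.58 = 766.3 N·m clockwise.
Bucket of sand: 20.8 × 10 = 208 N down at 4.67 m → arm 4.67 m, τ = 208 × 4.67 = 971.4 N·m clockwise.
Net load moment about support A = 4000 N·m clockwise.
Reaction R at support B is upward at 7.33 m, arm 7.33 m → moment R × 7.33 counterclockwise.
For rotational equilibrium, R × 7.33 = 4000, so R = 546 N.

R_B ≈ 546 N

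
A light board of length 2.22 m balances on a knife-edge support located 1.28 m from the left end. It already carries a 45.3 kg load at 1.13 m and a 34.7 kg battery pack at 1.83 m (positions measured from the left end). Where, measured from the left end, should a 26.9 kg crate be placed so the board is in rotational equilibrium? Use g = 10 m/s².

About the knife-edge support (at 1.28 m from the left end):
Load: 45.3 × 10 = 453 N down at 1.13 m → arm 0.15 m, τ = 453 × 0.15 = 67.95 N·m counterclockwise.
Battery pack: 34.7 × 10 = 347 N down at 1.83 m → arm 0.55 m, τ = 347 × 0.55 = 190.9 N·m clockwise.
Net moment of existing loads = 123 N·m clockwise.
The crate weighs 26.9 × 10 = 269 N and must supply an equal counterclockwise moment, so its lever arm about the knife-edge support is 123 / 269 = 0.457 m.
That puts it at 1.28 − 0.457 = 0.823 m from the left end.

x ≈ 0.823 m from the left end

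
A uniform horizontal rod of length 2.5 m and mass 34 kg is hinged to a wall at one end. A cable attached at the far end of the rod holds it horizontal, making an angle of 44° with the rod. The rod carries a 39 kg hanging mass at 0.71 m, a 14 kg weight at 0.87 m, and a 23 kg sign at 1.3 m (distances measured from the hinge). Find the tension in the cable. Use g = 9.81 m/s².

T ≈ 634 N

Take moments about the hinge.
Beam weight: 34 × 9.81 = 333.5 N down at 1.25 m → arm 1.25 m, τ = 333.5 × 1.25 = 416.9 N·m clockwise.
Hanging mass: 39 × 9.81 = 382.6 N down at 0.71 m → arm 0.71 m, τ = 382.6 × 0.71 = 271.6 N·m clockwise.
Weight: 14 × 9.81 = 137.3 N down at 0.87 m → arm 0.87 m, τ = 137.3 × 0.87 = 119.5 N·m clockwise.
Sign: 23 × 9.81 = 225.6 N down at 1.3 m → arm 1.3 m, τ = 225.6 × 1.3 = 293.3 N·m clockwise.
Total clockwise load moment = 1101 N·m.
The cable tension T acts at 2.5 m; only its component perpendicular to the rod, T sinθ, produces torque. sin 44° = 0.6947.
Στ = 0 ⇒ T × 2.5 × 0.6947 = 1101 ⇒ T = 1101 / 1.737 = 634 N.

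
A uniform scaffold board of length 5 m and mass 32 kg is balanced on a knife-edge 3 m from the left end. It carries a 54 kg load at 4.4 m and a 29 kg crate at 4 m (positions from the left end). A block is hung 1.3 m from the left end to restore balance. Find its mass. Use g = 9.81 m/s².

Taking torques about the knife-edge (at 3 m from the left end):
Beam weight: 32 × 9.81 = 313.9 N down at 2.5 m → arm 0.5 m, τ = 313.9 × 0.5 = 156.9 N·m counterclockwise.
Load: 54 × 9.81 = 529.7 N down at 4.4 m → arm 1.4 m, τ = 529.7 × 1.4 = 741.6 N·m clockwise.
Crate: 29 × 9.81 = 284.5 N down at 4 m → arm 1 m, τ = 284.5 × 1 = 284.5 N·m clockwise.
Net moment of known loads = 869.2 N·m clockwise.
An unknown mass m at 1.3 m has arm 1.7 m; its moment is m·g·1.7 counterclockwise.
For rotational equilibrium, m × 9.81 × 1.7 = 869.2, so m = 869.2 / (9.81 × 1.7) = 52.1 kg.

m ≈ 52.1 kg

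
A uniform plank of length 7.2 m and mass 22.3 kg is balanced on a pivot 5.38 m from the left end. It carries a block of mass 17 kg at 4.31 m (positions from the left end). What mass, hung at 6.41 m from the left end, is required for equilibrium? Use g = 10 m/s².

m ≈ 56.2 kg

Take moments about the pivot (at 5.38 m from the left end).
Beam weight: 22.3 × 10 = 223 N down at 3.6 m → arm 1.78 m, τ = 223 × 1.78 = 396.9 N·m counterclockwise.
Block: 17 × 10 = 170 N down at 4.31 m → arm 1.07 m, τ = 170 × 1.07 = 181.9 N·m counterclockwise.
Net moment of known loads = 578.8 N·m counterclockwise.
An unknown mass m at 6.41 m has arm 1.03 m; its moment is m·g·1.03 clockwise.
Balancing moments: m × 10 × 1.03 = 578.8, giving m = 578.8 / (10 × 1.03) = 56.2 kg.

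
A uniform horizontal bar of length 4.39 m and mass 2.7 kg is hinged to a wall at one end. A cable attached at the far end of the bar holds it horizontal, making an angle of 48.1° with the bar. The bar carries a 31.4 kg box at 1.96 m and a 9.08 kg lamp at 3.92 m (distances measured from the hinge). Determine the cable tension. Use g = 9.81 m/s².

T ≈ 309 N

Take moments about the hinge.
Beam weight: 2.7 × 9.81 = 26.49 N down at 2.195 m → arm 2.195 m, τ = 26.49 × 2.195 = 58.15 N·m clockwise.
Box: 31.4 × 9.81 = 308 N down at 1.96 m → arm 1.96 m, τ = 308 × 1.96 = 603.7 N·m clockwise.
Lamp: 9.08 × 9.81 = 89.07 N down at 3.92 m → arm 3.92 m, τ = 89.07 × 3.92 = 349.2 N·m clockwise.
Total clockwise load moment = 1011 N·m.
The cable tension T acts at 4.39 m; only its component perpendicular to the bar, T sinθ, produces torque. sin 48.1° = 0.7443.
Στ = 0 ⇒ T × 4.39 × 0.7443 = 1011 ⇒ T = 1011 / 3.267 = 309 N.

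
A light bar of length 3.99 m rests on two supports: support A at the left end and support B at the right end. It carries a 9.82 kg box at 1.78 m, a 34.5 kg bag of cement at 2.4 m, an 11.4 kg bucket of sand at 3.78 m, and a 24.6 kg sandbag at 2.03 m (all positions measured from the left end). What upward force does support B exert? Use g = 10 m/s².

Choose support A as the axis so its reaction then has zero moment arm.
Box: 9.82 × 10 = 98.2 N down at 1.78 m → arm 1.78 m, τ = 98.2 × 1.78 = 174.8 N·m clockwise.
Bag of cement: 34.5 × 10 = 345 N down at 2.4 m → arm 2.4 m, τ = 345 × 2.4 = 828 N·m clockwise.
Bucket of sand: 11.4 × 10 = 114 N down at 3.78 m → arm 3.78 m, τ = 114 × 3.78 = 430.9 N·m clockwise.
Sandbag: 24.6 × 10 = 246 N down at 2.03 m → arm 2.03 m, τ = 246 × 2.03 = 499.4 N·m clockwise.
Net load moment about support A = 1933 N·m clockwise.
Reaction R at support B is upward at 3.99 m, arm 3.99 m → moment R × 3.99 counterclockwise.
Setting net torque to zero: R × 3.99 = 1933 → R = 484 N.

R_B ≈ 484 N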